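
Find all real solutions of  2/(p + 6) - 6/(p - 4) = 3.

Multiply both sides by (p + 6)(p - 4):
2(p - 4) - 6(p + 6) = 3(p + 6)(p - 4).
Expand and collect terms: 3p² + 10p - 28 = 0.
By the quadratic formula, p = (-10 ± √436) / 6, so p ≈ 1.8134 or p ≈ -5.1468.
Neither value makes a denominator zero (p ≠ -6, p ≠ 4), so both are valid.

p = -5.1468 or p = 1.8134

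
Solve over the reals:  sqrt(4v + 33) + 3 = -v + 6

Isolate the radical: sqrt(4v + 33) = -v + 3.
Square both sides: 4v + 33 = (-v + 3)^2.
Expand and rearrange: v^2 - 10v - 24 = 0.
Solving gives v = 12 or v = -2.
Check each candidate in the original equation:
  v = 12: sqrt(81) = 9, while -v + 3 = -9 — extraneous.
  v = -2: sqrt(25) = 5, while -v + 3 = 5 — valid.

v = -2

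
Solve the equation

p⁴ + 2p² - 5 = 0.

Let u = p². The equation becomes u² + 2u - 5 = 0.
By the quadratic formula, u = -1 + √(6) or u = -√(6) - 1.
p² = -1 + √(6) gives p = ±√(-1 + √(6)) ≈ ±1.2039.
p² = -√(6) - 1 < 0 has no real solution.

p = -1.2039 or p = 1.2039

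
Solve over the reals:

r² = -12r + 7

r = -12.5574 or r = 0.5574

Rearrange to standard form: r² + 12r - 7 = 0.
Discriminant: (12)² − 4·1·(-7) = 172.
Quadratic formula: r = (-12 ± √172) / 2.
So r = -6 + √(43) ≈ 0.5574 or r = -√(43) - 6 ≈ -12.5574.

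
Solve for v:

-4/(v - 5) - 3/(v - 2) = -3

Multiply both sides by (v - 5)(v - 2):
-4(v - 2) - 3(v - 5) = -3(v - 5)(v - 2).
Expand and collect terms: -3v² + 28v - 53 = 0.
By the quadratic formula, v = (-28 ± √148) / -6, so v ≈ 2.6391 or v ≈ 6.6943.
Neither value makes a denominator zero (v ≠ 5, v ≠ 2), so both are valid.

v = 2.6391 or v = 6.6943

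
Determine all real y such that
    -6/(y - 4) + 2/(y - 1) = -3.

Multiply both sides by (y - 4)(y - 1):
-6(y - 1) + 2(y - 4) = -3(y - 4)(y - 1).
Expand and collect terms: -3y² + 19y - 10 = 0.
By the quadratic formula, y = (-19 ± √241) / -6, so y ≈ 0.5793 or y ≈ 5.754.
Neither value makes a denominator zero (y ≠ 4, y ≠ 1), so both are valid.

y = 0.5793 or y = 5.754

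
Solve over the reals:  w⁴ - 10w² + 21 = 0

Let u = w². The equation becomes u² - 10u + 21 = 0.
Factor: (u - 7)(u - 3) = 0, so u = 7 or u = 3.
w² = 7 gives w = ±√(7) ≈ ±2.6458.
w² = 3 gives w = ±√(3) ≈ ±1.7321.

w = -2.6458 or w = -1.7321 or w = 1.7321 or w = 2.6458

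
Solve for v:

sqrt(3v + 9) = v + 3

v = -3 or v = 0

Square both sides: 3v + 9 = (v + 3)^2.
Expand and rearrange: v^2 + 3v = 0.
Solving gives v = 0 or v = -3.
Check each candidate in the original equation:
  v = 0: sqrt(9) = 3, while v + 3 = 3 — valid.
  v = -3: sqrt(0) = 0, while v + 3 = 0 — valid.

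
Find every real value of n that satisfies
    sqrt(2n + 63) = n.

n = 9

Square both sides: 2n + 63 = (n)^2.
Expand and rearrange: n^2 - 2n - 63 = 0.
Solving gives n = 9 or n = -7.
Check each candidate in the original equation:
  n = 9: sqrt(81) = 9, while n = 9 — valid.
  n = -7: sqrt(49) = 7, while n = -7 — extraneous.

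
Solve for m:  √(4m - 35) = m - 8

m = 9 or m = 11

Square both sides: 4m - 35 = (m - 8)².
Expand and rearrange: m² - 20m + 99 = 0.
Solving gives m = 11 or m = 9.
Check each candidate in the original equation:
  m = 11: √(9) = 3, while m - 8 = 3 — valid.
  m = 9: √(1) = 1, while m - 8 = 1 — valid.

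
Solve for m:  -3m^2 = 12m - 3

Rearrange to standard form: -3m^2 - 12m + 3 = 0.
Discriminant: (-12)^2 - 4*(-3)*3 = 180.
Quadratic formula: m = (12 +/- sqrt(180)) / (-6).
So m = -sqrt(5) - 2 ~= -4.2361 or m = -2 + sqrt(5) ~= 0.2361.

m = -4.2361 or m = 0.2361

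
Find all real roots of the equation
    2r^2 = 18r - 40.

r = 4 or r = 5

Bring every term to one side: 2r^2 - 18r + 40 = 0.
Factor: 2(r - 4)(r - 5) = 0.
So r = 4 or r = 5.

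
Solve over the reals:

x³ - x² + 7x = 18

x = 2

Rearrange: x³ - x² + 7x - 18 = 0.
Possible rational roots are divisors of -18. Testing x = 2 gives 0, so (x - 2) is a factor.
Divide: x³ - x² + 7x - 18 = (x - 2)(x² + x + 9).
The quadratic x² + x + 9 has discriminant -35 < 0, so no further real roots.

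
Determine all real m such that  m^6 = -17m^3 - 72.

m = -2.0801 or m = -2

Let u = m^3. The equation becomes u^2 + 17u + 72 = 0.
Factor: (u + 8)(u + 9) = 0, so u = -8 or u = -9.
m^3 = -8 gives m = -2.
m^3 = -9 gives m = -(9)^(1/3) ~= -2.0801.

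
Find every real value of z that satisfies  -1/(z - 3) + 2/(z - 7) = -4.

Multiply both sides by (z - 3)(z - 7):
-(z - 7) + 2(z - 3) = -4(z - 3)(z - 7).
Expand and collect terms: -4z^2 + 39z - 85 = 0.
By the quadratic formula, z = (-39 +/- sqrt(161)) / -8, so z ~= 3.2889 or z ~= 6.4611.
Neither value makes a denominator zero (z != 3, z != 7), so both are valid.

z = 3.2889 or z = 6.4611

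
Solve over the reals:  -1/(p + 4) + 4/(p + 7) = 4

Multiply both sides by (p + 4)(p + 7):
-(p + 7) + 4(p + 4) = 4(p + 4)(p + 7).
Expand and collect terms: 4p² + 41p + 103 = 0.
By the quadratic formula, p = (-41 ± √33) / 8, so p ≈ -4.4069 or p ≈ -5.8431.
Neither value makes a denominator zero (p ≠ -4, p ≠ -7), so both are valid.

p = -5.8431 or p = -4.4069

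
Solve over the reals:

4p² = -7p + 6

p = -2.3802 or p = 0.6302

Rearrange to standard form: 4p² + 7p - 6 = 0.
Discriminant: (7)² − 4·4·(-6) = 145.
Quadratic formula: p = (-7 ± √145) / 8.
So p = -7/8 + √(145)/8 ≈ 0.6302 or p = -√(145)/8 - 7/8 ≈ -2.3802.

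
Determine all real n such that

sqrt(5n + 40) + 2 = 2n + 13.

Isolate the radical: sqrt(5n + 40) = 2n + 11.
Square both sides: 5n + 40 = (2n + 11)^2.
Expand and rearrange: 4n^2 + 39n + 81 = 0.
Solving gives n = -3 or n = -6.75.
Check each candidate in the original equation:
  n = -3: sqrt(25) = 5, while 2n + 11 = 5 — valid.
  n = -6.75: sqrt(6.25) = 2.5, while 2n + 11 = -2.5 — extraneous.

n = -3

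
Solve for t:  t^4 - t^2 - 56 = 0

Let u = t^2. The equation becomes u^2 - u - 56 = 0.
Factor: (u - 8)(u + 7) = 0, so u = 8 or u = -7.
t^2 = 8 gives t = +/-2*sqrt(2) ~= +/-2.8284.
t^2 = -7 < 0 has no real solution.

t = -2.8284 or t = 2.8284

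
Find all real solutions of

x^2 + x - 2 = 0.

Factor: (x + 2)(x - 1) = 0.
So x = -2 or x = 1.

x = -2 or x = 1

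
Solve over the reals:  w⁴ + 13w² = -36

No real solutions.

Let u = w². The equation becomes u² + 13u + 36 = 0.
Factor: (u + 4)(u + 9) = 0, so u = -4 or u = -9.
w² = -4 < 0 has no real solution.
w² = -9 < 0 has no real solution.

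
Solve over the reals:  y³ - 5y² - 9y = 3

Rearrange: y³ - 5y² - 9y - 3 = 0.
Possible rational roots are divisors of -3. Testing y = -1 gives 0, so (y + 1) is a factor.
Divide: y³ - 5y² - 9y - 3 = (y + 1)(y² - 6y - 3).
Apply the quadratic formula to y² - 6y - 3 = 0: y = (6 ± √48)/2, i.e. y ≈ 6.4641 or y ≈ -0.4641.

y = -1 or y = -0.4641 or y = 6.4641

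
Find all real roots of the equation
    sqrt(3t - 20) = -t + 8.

Square both sides: 3t - 20 = (-t + 8)^2.
Expand and rearrange: t^2 - 19t + 84 = 0.
Solving gives t = 12 or t = 7.
Check each candidate in the original equation:
  t = 12: sqrt(16) = 4, while -t + 8 = -4 — extraneous.
  t = 7: sqrt(1) = 1, while -t + 8 = 1 — valid.

t = 7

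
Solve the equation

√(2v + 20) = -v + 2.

Square both sides: 2v + 20 = (-v + 2)².
Expand and rearrange: v² - 6v - 16 = 0.
Solving gives v = 8 or v = -2.
Check each candidate in the original equation:
  v = 8: √(36) = 6, while -v + 2 = -6 — extraneous.
  v = -2: √(16) = 4, while -v + 2 = 4 — valid.

v = -2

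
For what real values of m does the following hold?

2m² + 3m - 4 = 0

Discriminant: (3)² − 4·2·(-4) = 41.
Quadratic formula: m = (-3 ± √41) / 4.
So m = -3/4 + √(41)/4 ≈ 0.8508 or m = -√(41)/4 - 3/4 ≈ -2.3508.

m = -2.3508 or m = 0.8508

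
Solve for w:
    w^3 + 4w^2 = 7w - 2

w = -5.3723 or w = 0.3723 or w = 1

Rearrange: w^3 + 4w^2 - 7w + 2 = 0.
Possible rational roots are divisors of 2. Testing w = 1 gives 0, so (w - 1) is a factor.
Divide: w^3 + 4w^2 - 7w + 2 = (w - 1)(w^2 + 5w - 2).
Apply the quadratic formula to w^2 + 5w - 2 = 0: w = (-5 +/- sqrt(33))/2, i.e. w ~= 0.3723 or w ~= -5.3723.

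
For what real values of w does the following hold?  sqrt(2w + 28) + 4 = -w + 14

w = 4

Isolate the radical: sqrt(2w + 28) = -w + 10.
Square both sides: 2w + 28 = (-w + 10)^2.
Expand and rearrange: w^2 - 22w + 72 = 0.
Solving gives w = 18 or w = 4.
Check each candidate in the original equation:
  w = 18: sqrt(64) = 8, while -w + 10 = -8 — extraneous.
  w = 4: sqrt(36) = 6, while -w + 10 = 6 — valid.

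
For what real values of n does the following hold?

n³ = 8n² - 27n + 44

n = 4

Rearrange: n³ - 8n² + 27n - 44 = 0.
Possible rational roots are divisors of -44. Testing n = 4 gives 0, so (n - 4) is a factor.
Divide: n³ - 8n² + 27n - 44 = (n - 4)(n² - 4n + 11).
The quadratic n² - 4n + 11 has discriminant -28 < 0, so no further real roots.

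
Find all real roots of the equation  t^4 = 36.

t = -2.4495 or t = 2.4495

Let u = t^2. The equation becomes u^2 - 36 = 0.
Factor: (u + 6)(u - 6) = 0, so u = -6 or u = 6.
t^2 = -6 < 0 has no real solution.
t^2 = 6 gives t = +/-sqrt(6) ~= +/-2.4495.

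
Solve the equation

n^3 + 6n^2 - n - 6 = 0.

n = -6 or n = -1 or n = 1

Possible rational roots are divisors of -6. Testing n = -1 gives 0, so (n + 1) is a factor.
Divide: n^3 + 6n^2 - n - 6 = (n + 1)(n^2 + 5n - 6).
Factor the quadratic: n = 1 or n = -6.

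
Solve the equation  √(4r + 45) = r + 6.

Square both sides: 4r + 45 = (r + 6)².
Expand and rearrange: r² + 8r - 9 = 0.
Solving gives r = 1 or r = -9.
Check each candidate in the original equation:
  r = 1: √(49) = 7, while r + 6 = 7 — valid.
  r = -9: √(9) = 3, while r + 6 = -3 — extraneous.

r = 1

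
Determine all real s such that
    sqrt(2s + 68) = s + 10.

Square both sides: 2s + 68 = (s + 10)^2.
Expand and rearrange: s^2 + 18s + 32 = 0.
Solving gives s = -2 or s = -16.
Check each candidate in the original equation:
  s = -2: sqrt(64) = 8, while s + 10 = 8 — valid.
  s = -16: sqrt(36) = 6, while s + 10 = -6 — extraneous.

s = -2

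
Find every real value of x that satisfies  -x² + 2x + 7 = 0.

x = -1.8284 or x = 3.8284

Discriminant: (2)² − 4·(-1)·7 = 32.
Quadratic formula: x = (-2 ± √32) / (-2).
So x = 1 - 2·√(2) ≈ -1.8284 or x = 1 + 2·√(2) ≈ 3.8284.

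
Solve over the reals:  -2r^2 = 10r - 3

r = -5.2839 or r = 0.2839

Rearrange to standard form: -2r^2 - 10r + 3 = 0.
Discriminant: (-10)^2 - 4*(-2)*3 = 124.
Quadratic formula: r = (10 +/- sqrt(124)) / (-4).
So r = -sqrt(31)/2 - 5/2 ~= -5.2839 or r = -5/2 + sqrt(31)/2 ~= 0.2839.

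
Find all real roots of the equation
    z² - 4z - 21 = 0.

z = -3 or z = 7

Factor: (z - 7)(z + 3) = 0.
So z = 7 or z = -3.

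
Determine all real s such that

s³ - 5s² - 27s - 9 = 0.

s = -3 or s = -0.3589 or s = 8.3589

Possible rational roots are divisors of -9. Testing s = -3 gives 0, so (s + 3) is a factor.
Divide: s³ - 5s² - 27s - 9 = (s + 3)(s² - 8s - 3).
Apply the quadratic formula to s² - 8s - 3 = 0: s = (8 ± √76)/2, i.e. s ≈ 8.3589 or s ≈ -0.3589.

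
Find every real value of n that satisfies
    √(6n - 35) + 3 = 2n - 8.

n = 6 or n = 6.5

Isolate the radical: √(6n - 35) = 2n - 11.
Square both sides: 6n - 35 = (2n - 11)².
Expand and rearrange: 4n² - 50n + 156 = 0.
Solving gives n = 6.5 or n = 6.
Check each candidate in the original equation:
  n = 6.5: √(4) = 2, while 2n - 11 = 2 — valid.
  n = 6: √(1) = 1, while 2n - 11 = 1 — valid.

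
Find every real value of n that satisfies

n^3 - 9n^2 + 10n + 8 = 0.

n = -0.5311 or n = 2 or n = 7.5311

Possible rational roots are divisors of 8. Testing n = 2 gives 0, so (n - 2) is a factor.
Divide: n^3 - 9n^2 + 10n + 8 = (n - 2)(n^2 - 7n - 4).
Apply the quadratic formula to n^2 - 7n - 4 = 0: n = (7 +/- sqrt(65))/2, i.e. n ~= 7.5311 or n ~= -0.5311.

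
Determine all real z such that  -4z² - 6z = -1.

Rearrange to standard form: -4z² - 6z + 1 = 0.
Discriminant: (-6)² − 4·(-4)·1 = 52.
Quadratic formula: z = (6 ± √52) / (-8).
So z = -√(13)/4 - 3/4 ≈ -1.6514 or z = -3/4 + √(13)/4 ≈ 0.1514.

z = -1.6514 or z = 0.1514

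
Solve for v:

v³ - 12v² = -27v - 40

v = -1 or v = 5 or v = 8

Rearrange: v³ - 12v² + 27v + 40 = 0.
Possible rational roots are divisors of 40. Testing v = 5 gives 0, so (v - 5) is a factor.
Divide: v³ - 12v² + 27v + 40 = (v - 5)(v² - 7v - 8).
Factor the quadratic: v = 8 or v = -1.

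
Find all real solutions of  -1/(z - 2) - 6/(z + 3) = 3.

Multiply both sides by (z - 2)(z + 3):
-(z + 3) - 6(z - 2) = 3(z - 2)(z + 3).
Expand and collect terms: 3z² + 10z - 27 = 0.
By the quadratic formula, z = (-10 ± √424) / 6, so z ≈ 1.7652 or z ≈ -5.0985.
Neither value makes a denominator zero (z ≠ 2, z ≠ -3), so both are valid.

z = -5.0985 or z = 1.7652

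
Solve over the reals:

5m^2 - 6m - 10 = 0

Discriminant: (-6)^2 - 4*5*(-10) = 236.
Quadratic formula: m = (6 +/- sqrt(236)) / 10.
So m = 3/5 + sqrt(59)/5 ~= 2.1362 or m = 3/5 - sqrt(59)/5 ~= -0.9362.

m = -0.9362 or m = 2.1362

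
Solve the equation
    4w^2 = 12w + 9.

Rearrange to standard form: 4w^2 - 12w - 9 = 0.
Discriminant: (-12)^2 - 4*4*(-9) = 288.
Quadratic formula: w = (12 +/- sqrt(288)) / 8.
So w = 3/2 + 3*sqrt(2)/2 ~= 3.6213 or w = 3/2 - 3*sqrt(2)/2 ~= -0.6213.

w = -0.6213 or w = 3.6213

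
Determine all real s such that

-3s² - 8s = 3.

s = -2.2153 or s = -0.4514

Rearrange to standard form: -3s² - 8s - 3 = 0.
Discriminant: (-8)² − 4·(-3)·(-3) = 28.
Quadratic formula: s = (8 ± √28) / (-6).
So s = -4/3 - √(7)/3 ≈ -2.2153 or s = -4/3 + √(7)/3 ≈ -0.4514.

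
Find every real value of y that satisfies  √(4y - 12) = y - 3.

Square both sides: 4y - 12 = (y - 3)².
Expand and rearrange: y² - 10y + 21 = 0.
Solving gives y = 7 or y = 3.
Check each candidate in the original equation:
  y = 7: √(16) = 4, while y - 3 = 4 — valid.
  y = 3: √(0) = 0, while y - 3 = 0 — valid.

y = 3 or y = 7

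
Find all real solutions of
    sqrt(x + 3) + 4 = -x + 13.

Isolate the radical: sqrt(x + 3) = -x + 9.
Square both sides: x + 3 = (-x + 9)^2.
Expand and rearrange: x^2 - 19x + 78 = 0.
Solving gives x = 13 or x = 6.
Check each candidate in the original equation:
  x = 13: sqrt(16) = 4, while -x + 9 = -4 — extraneous.
  x = 6: sqrt(9) = 3, while -x + 9 = 3 — valid.

x = 6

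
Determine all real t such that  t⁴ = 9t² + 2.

t = -3.0359 or t = 3.0359

Let u = t². The equation becomes u² - 9u - 2 = 0.
By the quadratic formula, u = 9/2 + √(89)/2 or u = 9/2 - √(89)/2.
t² = 9/2 + √(89)/2 gives t = ±√(9/2 + √(89)/2) ≈ ±3.0359.
t² = 9/2 - √(89)/2 < 0 has no real solution.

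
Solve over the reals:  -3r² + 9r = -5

r = -0.4791 or r = 3.4791

Rearrange to standard form: -3r² + 9r + 5 = 0.
Discriminant: (9)² − 4·(-3)·5 = 141.
Quadratic formula: r = (-9 ± √141) / (-6).
So r = 3/2 - √(141)/6 ≈ -0.4791 or r = 3/2 + √(141)/6 ≈ 3.4791.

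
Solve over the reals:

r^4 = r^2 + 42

r = -2.6458 or r = 2.6458

Let u = r^2. The equation becomes u^2 - u - 42 = 0.
Factor: (u - 7)(u + 6) = 0, so u = 7 or u = -6.
r^2 = 7 gives r = +/-sqrt(7) ~= +/-2.6458.
r^2 = -6 < 0 has no real solution.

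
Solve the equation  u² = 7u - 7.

Rearrange to standard form: u² - 7u + 7 = 0.
Discriminant: (-7)² − 4·1·7 = 21.
Quadratic formula: u = (7 ± √21) / 2.
So u = √(21)/2 + 7/2 ≈ 5.7913 or u = 7/2 - √(21)/2 ≈ 1.2087.

u = 1.2087 or u = 5.7913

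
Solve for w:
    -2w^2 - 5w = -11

Rearrange to standard form: -2w^2 - 5w + 11 = 0.
Discriminant: (-5)^2 - 4*(-2)*11 = 113.
Quadratic formula: w = (5 +/- sqrt(113)) / (-4).
So w = -sqrt(113)/4 - 5/4 ~= -3.9075 or w = -5/4 + sqrt(113)/4 ~= 1.4075.

w = -3.9075 or w = 1.4075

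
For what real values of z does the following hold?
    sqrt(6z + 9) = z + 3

z = 0

Square both sides: 6z + 9 = (z + 3)^2.
Expand and rearrange: z^2 = 0.
This gives the repeated root z = 0.
Check in the original equation:
  z = 0: sqrt(9) = 3, while z + 3 = 3 — valid.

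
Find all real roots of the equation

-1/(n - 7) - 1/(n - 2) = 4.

n = 1.7375 or n = 6.7625

Multiply both sides by (n - 7)(n - 2):
-(n - 2) - (n - 7) = 4(n - 7)(n - 2).
Expand and collect terms: 4n^2 - 34n + 47 = 0.
By the quadratic formula, n = (34 +/- sqrt(404)) / 8, so n ~= 6.7625 or n ~= 1.7375.
Neither value makes a denominator zero (n != 7, n != 2), so both are valid.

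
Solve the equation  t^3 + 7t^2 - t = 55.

t = -5 or t = -4.4641 or t = 2.4641

Rearrange: t^3 + 7t^2 - t - 55 = 0.
Possible rational roots are divisors of -55. Testing t = -5 gives 0, so (t + 5) is a factor.
Divide: t^3 + 7t^2 - t - 55 = (t + 5)(t^2 + 2t - 11).
Apply the quadratic formula to t^2 + 2t - 11 = 0: t = (-2 +/- sqrt(48))/2, i.e. t ~= 2.4641 or t ~= -4.4641.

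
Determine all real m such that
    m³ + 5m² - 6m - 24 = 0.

Possible rational roots are divisors of -24. Testing m = -2 gives 0, so (m + 2) is a factor.
Divide: m³ + 5m² - 6m - 24 = (m + 2)(m² + 3m - 12).
Apply the quadratic formula to m² + 3m - 12 = 0: m = (-3 ± √57)/2, i.e. m ≈ 2.2749 or m ≈ -5.2749.

m = -5.2749 or m = -2 or m = 2.2749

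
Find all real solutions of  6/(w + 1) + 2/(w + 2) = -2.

w = -5.3028 or w = -1.6972

Multiply both sides by (w + 1)(w + 2):
6(w + 2) + 2(w + 1) = -2(w + 1)(w + 2).
Expand and collect terms: -2w² - 14w - 18 = 0.
By the quadratic formula, w = (14 ± √52) / -4, so w ≈ -5.3028 or w ≈ -1.6972.
Neither value makes a denominator zero (w ≠ -1, w ≠ -2), so both are valid.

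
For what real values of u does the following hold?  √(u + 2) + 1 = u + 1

u = 2

Isolate the radical: √(u + 2) = u.
Square both sides: u + 2 = (u)².
Expand and rearrange: u² - u - 2 = 0.
Solving gives u = 2 or u = -1.
Check each candidate in the original equation:
  u = 2: √(4) = 2, while u = 2 — valid.
  u = -1: √(1) = 1, while u = -1 — extraneous.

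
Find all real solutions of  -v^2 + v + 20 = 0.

v = -4 or v = 5

Factor: -1(v - 5)(v + 4) = 0.
So v = 5 or v = -4.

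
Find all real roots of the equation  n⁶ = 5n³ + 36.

n = -1.5874 or n = 2.0801

Let u = n³. The equation becomes u² - 5u - 36 = 0.
Factor: (u + 4)(u - 9) = 0, so u = -4 or u = 9.
n³ = -4 gives n = -∛(4) ≈ -1.5874.
n³ = 9 gives n = ∛(9) ≈ 2.0801.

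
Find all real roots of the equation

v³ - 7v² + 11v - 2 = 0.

v = 0.2087 or v = 2 or v = 4.7913

Possible rational roots are divisors of -2. Testing v = 2 gives 0, so (v - 2) is a factor.
Divide: v³ - 7v² + 11v - 2 = (v - 2)(v² - 5v + 1).
Apply the quadratic formula to v² - 5v + 1 = 0: v = (5 ± √21)/2, i.e. v ≈ 4.7913 or v ≈ 0.2087.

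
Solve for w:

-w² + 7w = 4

Rearrange to standard form: -w² + 7w - 4 = 0.
Discriminant: (7)² − 4·(-1)·(-4) = 33.
Quadratic formula: w = (-7 ± √33) / (-2).
So w = 7/2 - √(33)/2 ≈ 0.6277 or w = √(33)/2 + 7/2 ≈ 6.3723.

w = 0.6277 or w = 6.3723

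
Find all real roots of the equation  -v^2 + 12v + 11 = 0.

v = -0.8557 or v = 12.8557

Discriminant: (12)^2 - 4*(-1)*11 = 188.
Quadratic formula: v = (-12 +/- sqrt(188)) / (-2).
So v = 6 - sqrt(47) ~= -0.8557 or v = 6 + sqrt(47) ~= 12.8557.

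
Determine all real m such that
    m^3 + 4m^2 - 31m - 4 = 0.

Possible rational roots are divisors of -4. Testing m = 4 gives 0, so (m - 4) is a factor.
Divide: m^3 + 4m^2 - 31m - 4 = (m - 4)(m^2 + 8m + 1).
Apply the quadratic formula to m^2 + 8m + 1 = 0: m = (-8 +/- sqrt(60))/2, i.e. m ~= -0.127 or m ~= -7.873.

m = -7.873 or m = -0.127 or m = 4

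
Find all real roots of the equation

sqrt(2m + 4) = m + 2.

Square both sides: 2m + 4 = (m + 2)^2.
Expand and rearrange: m^2 + 2m = 0.
Solving gives m = 0 or m = -2.
Check each candidate in the original equation:
  m = 0: sqrt(4) = 2, while m + 2 = 2 — valid.
  m = -2: sqrt(0) = 0, while m + 2 = 0 — valid.

m = -2 or m = 0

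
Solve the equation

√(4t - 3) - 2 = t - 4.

t = 7

Isolate the radical: √(4t - 3) = t - 2.
Square both sides: 4t - 3 = (t - 2)².
Expand and rearrange: t² - 8t + 7 = 0.
Solving gives t = 7 or t = 1.
Check each candidate in the original equation:
  t = 7: √(25) = 5, while t - 2 = 5 — valid.
  t = 1: √(1) = 1, while t - 2 = -1 — extraneous.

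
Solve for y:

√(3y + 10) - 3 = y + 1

Isolate the radical: √(3y + 10) = y + 4.
Square both sides: 3y + 10 = (y + 4)².
Expand and rearrange: y² + 5y + 6 = 0.
Solving gives y = -2 or y = -3.
Check each candidate in the original equation:
  y = -2: √(4) = 2, while y + 4 = 2 — valid.
  y = -3: √(1) = 1, while y + 4 = 1 — valid.

y = -3 or y = -2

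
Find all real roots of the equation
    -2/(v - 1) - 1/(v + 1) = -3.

Multiply both sides by (v - 1)(v + 1):
-2(v + 1) - (v - 1) = -3(v - 1)(v + 1).
Expand and collect terms: -3v^2 + 3v + 4 = 0.
By the quadratic formula, v = (-3 +/- sqrt(57)) / -6, so v ~= -0.7583 or v ~= 1.7583.
Neither value makes a denominator zero (v != 1, v != -1), so both are valid.

v = -0.7583 or v = 1.7583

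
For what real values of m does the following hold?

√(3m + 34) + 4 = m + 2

m = 10

Isolate the radical: √(3m + 34) = m - 2.
Square both sides: 3m + 34 = (m - 2)².
Expand and rearrange: m² - 7m - 30 = 0.
Solving gives m = 10 or m = -3.
Check each candidate in the original equation:
  m = 10: √(64) = 8, while m - 2 = 8 — valid.
  m = -3: √(25) = 5, while m - 2 = -5 — extraneous.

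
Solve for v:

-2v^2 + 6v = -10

v = -1.1926 or v = 4.1926

Rearrange to standard form: -2v^2 + 6v + 10 = 0.
Discriminant: (6)^2 - 4*(-2)*10 = 116.
Quadratic formula: v = (-6 +/- sqrt(116)) / (-4).
So v = 3/2 - sqrt(29)/2 ~= -1.1926 or v = 3/2 + sqrt(29)/2 ~= 4.1926.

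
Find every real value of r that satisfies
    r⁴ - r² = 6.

r = -1.7321 or r = 1.7321

Let u = r². The equation becomes u² - u - 6 = 0.
Factor: (u - 3)(u + 2) = 0, so u = 3 or u = -2.
r² = 3 gives r = ±√(3) ≈ ±1.7321.
r² = -2 < 0 has no real solution.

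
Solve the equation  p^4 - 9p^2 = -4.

p = -2.9208 or p = -0.6847 or p = 0.6847 or p = 2.9208

Let u = p^2. The equation becomes u^2 - 9u + 4 = 0.
By the quadratic formula, u = sqrt(65)/2 + 9/2 or u = 9/2 - sqrt(65)/2.
p^2 = sqrt(65)/2 + 9/2 gives p = +/-sqrt(sqrt(65)/2 + 9/2) ~= +/-2.9208.
p^2 = 9/2 - sqrt(65)/2 gives p = +/-sqrt(9/2 - sqrt(65)/2) ~= +/-0.6847.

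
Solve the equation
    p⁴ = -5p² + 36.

p = -2 or p = 2

Let u = p². The equation becomes u² + 5u - 36 = 0.
Factor: (u - 4)(u + 9) = 0, so u = 4 or u = -9.
p² = 4 gives p = ±2.
p² = -9 < 0 has no real solution.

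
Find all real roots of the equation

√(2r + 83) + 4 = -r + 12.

r = -1

Isolate the radical: √(2r + 83) = -r + 8.
Square both sides: 2r + 83 = (-r + 8)².
Expand and rearrange: r² - 18r - 19 = 0.
Solving gives r = 19 or r = -1.
Check each candidate in the original equation:
  r = 19: √(121) = 11, while -r + 8 = -11 — extraneous.
  r = -1: √(81) = 9, while -r + 8 = 9 — valid.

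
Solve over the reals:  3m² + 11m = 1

Rearrange to standard form: 3m² + 11m - 1 = 0.
Discriminant: (11)² − 4·3·(-1) = 133.
Quadratic formula: m = (-11 ± √133) / 6.
So m = -11/6 + √(133)/6 ≈ 0.0888 or m = -√(133)/6 - 11/6 ≈ -3.7554.

m = -3.7554 or m = 0.0888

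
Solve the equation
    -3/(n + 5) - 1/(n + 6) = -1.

Multiply both sides by (n + 5)(n + 6):
-3(n + 6) - (n + 5) = -(n + 5)(n + 6).
Expand and collect terms: -n² - 7n - 7 = 0.
By the quadratic formula, n = (7 ± √21) / -2, so n ≈ -5.7913 or n ≈ -1.2087.
Neither value makes a denominator zero (n ≠ -5, n ≠ -6), so both are valid.

n = -5.7913 or n = -1.2087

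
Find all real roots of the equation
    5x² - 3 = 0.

x = -0.7746 or x = 0.7746

Discriminant: (0)² − 4·5·(-3) = 60.
Quadratic formula: x = (0 ± √60) / 10.
So x = √(15)/5 ≈ 0.7746 or x = -√(15)/5 ≈ -0.7746.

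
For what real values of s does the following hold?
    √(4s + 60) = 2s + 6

Square both sides: 4s + 60 = (2s + 6)².
Expand and rearrange: 4s² + 20s - 24 = 0.
Solving gives s = 1 or s = -6.
Check each candidate in the original equation:
  s = 1: √(64) = 8, while 2s + 6 = 8 — valid.
  s = -6: √(36) = 6, while 2s + 6 = -6 — extraneous.

s = 1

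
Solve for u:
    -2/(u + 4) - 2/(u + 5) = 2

u = -6.618 or u = -4.382

Multiply both sides by (u + 4)(u + 5):
-2(u + 5) - 2(u + 4) = 2(u + 4)(u + 5).
Expand and collect terms: 2u^2 + 22u + 58 = 0.
By the quadratic formula, u = (-22 +/- sqrt(20)) / 4, so u ~= -4.382 or u ~= -6.618.
Neither value makes a denominator zero (u != -4, u != -5), so both are valid.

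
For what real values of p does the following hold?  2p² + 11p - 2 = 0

Discriminant: (11)² − 4·2·(-2) = 137.
Quadratic formula: p = (-11 ± √137) / 4.
So p = -11/4 + √(137)/4 ≈ 0.1762 or p = -√(137)/4 - 11/4 ≈ -5.6762.

p = -5.6762 or p = 0.1762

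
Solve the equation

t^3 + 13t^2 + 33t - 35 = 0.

Possible rational roots are divisors of -35. Testing t = -5 gives 0, so (t + 5) is a factor.
Divide: t^3 + 13t^2 + 33t - 35 = (t + 5)(t^2 + 8t - 7).
Apply the quadratic formula to t^2 + 8t - 7 = 0: t = (-8 +/- sqrt(92))/2, i.e. t ~= 0.7958 or t ~= -8.7958.

t = -8.7958 or t = -5 or t = 0.7958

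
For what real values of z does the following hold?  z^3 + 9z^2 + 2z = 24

Rearrange: z^3 + 9z^2 + 2z - 24 = 0.
Possible rational roots are divisors of -24. Testing z = -2 gives 0, so (z + 2) is a factor.
Divide: z^3 + 9z^2 + 2z - 24 = (z + 2)(z^2 + 7z - 12).
Apply the quadratic formula to z^2 + 7z - 12 = 0: z = (-7 +/- sqrt(97))/2, i.e. z ~= 1.4244 or z ~= -8.4244.

z = -8.4244 or z = -2 or z = 1.4244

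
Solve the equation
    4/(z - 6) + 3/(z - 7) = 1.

Multiply both sides by (z - 6)(z - 7):
4(z - 7) + 3(z - 6) = (z - 6)(z - 7).
Expand and collect terms: z^2 - 20z + 88 = 0.
By the quadratic formula, z = (20 +/- sqrt(48)) / 2, so z ~= 13.4641 or z ~= 6.5359.
Neither value makes a denominator zero (z != 6, z != 7), so both are valid.

z = 6.5359 or z = 13.4641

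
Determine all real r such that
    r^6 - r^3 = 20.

Let u = r^3. The equation becomes u^2 - u - 20 = 0.
Factor: (u - 5)(u + 4) = 0, so u = 5 or u = -4.
r^3 = 5 gives r = (5)^(1/3) ~= 1.71.
r^3 = -4 gives r = -(4)^(1/3) ~= -1.5874.

r = -1.5874 or r = 1.71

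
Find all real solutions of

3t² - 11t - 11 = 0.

Discriminant: (-11)² − 4·3·(-11) = 253.
Quadratic formula: t = (11 ± √253) / 6.
So t = 11/6 + √(253)/6 ≈ 4.4843 or t = 11/6 - √(253)/6 ≈ -0.8177.

t = -0.8177 or t = 4.4843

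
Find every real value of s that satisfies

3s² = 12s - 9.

Bring every term to one side: 3s² - 12s + 9 = 0.
Factor: 3(s - 3)(s - 1) = 0.
So s = 3 or s = 1.

s = 1 or s = 3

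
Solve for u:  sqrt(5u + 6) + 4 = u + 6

Isolate the radical: sqrt(5u + 6) = u + 2.
Square both sides: 5u + 6 = (u + 2)^2.
Expand and rearrange: u^2 - u - 2 = 0.
Solving gives u = 2 or u = -1.
Check each candidate in the original equation:
  u = 2: sqrt(16) = 4, while u + 2 = 4 — valid.
  u = -1: sqrt(1) = 1, while u + 2 = 1 — valid.

u = -1 or u = 2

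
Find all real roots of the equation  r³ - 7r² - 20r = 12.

r = -1.2915 or r = -1 or r = 9.2915

Rearrange: r³ - 7r² - 20r - 12 = 0.
Possible rational roots are divisors of -12. Testing r = -1 gives 0, so (r + 1) is a factor.
Divide: r³ - 7r² - 20r - 12 = (r + 1)(r² - 8r - 12).
Apply the quadratic formula to r² - 8r - 12 = 0: r = (8 ± √112)/2, i.e. r ≈ 9.2915 or r ≈ -1.2915.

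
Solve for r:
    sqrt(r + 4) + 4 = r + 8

r = -4 or r = -3

Isolate the radical: sqrt(r + 4) = r + 4.
Square both sides: r + 4 = (r + 4)^2.
Expand and rearrange: r^2 + 7r + 12 = 0.
Solving gives r = -3 or r = -4.
Check each candidate in the original equation:
  r = -3: sqrt(1) = 1, while r + 4 = 1 — valid.
  r = -4: sqrt(0) = 0, while r + 4 = 0 — valid.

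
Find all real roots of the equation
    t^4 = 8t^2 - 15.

t = -2.2361 or t = -1.7321 or t = 1.7321 or t = 2.2361

Let u = t^2. The equation becomes u^2 - 8u + 15 = 0.
Factor: (u - 3)(u - 5) = 0, so u = 3 or u = 5.
t^2 = 3 gives t = +/-sqrt(3) ~= +/-1.7321.
t^2 = 5 gives t = +/-sqrt(5) ~= +/-2.2361.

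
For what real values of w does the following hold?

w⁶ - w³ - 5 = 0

w = -1.2145 or w = 1.408

Let u = w³. The equation becomes u² - u - 5 = 0.
By the quadratic formula, u = 1/2 + √(21)/2 or u = 1/2 - √(21)/2.
w³ = 1/2 + √(21)/2 gives w = ∛(1/2 + √(21)/2) ≈ 1.408.
w³ = 1/2 - √(21)/2 gives w = -∛(-1/2 + √(21)/2) ≈ -1.2145.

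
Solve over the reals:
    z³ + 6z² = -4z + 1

Rearrange: z³ + 6z² + 4z - 1 = 0.
Possible rational roots are divisors of -1. Testing z = -1 gives 0, so (z + 1) is a factor.
Divide: z³ + 6z² + 4z - 1 = (z + 1)(z² + 5z - 1).
Apply the quadratic formula to z² + 5z - 1 = 0: z = (-5 ± √29)/2, i.e. z ≈ 0.1926 or z ≈ -5.1926.

z = -5.1926 or z = -1 or z = 0.1926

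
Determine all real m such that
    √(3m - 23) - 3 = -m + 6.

Isolate the radical: √(3m - 23) = -m + 9.
Square both sides: 3m - 23 = (-m + 9)².
Expand and rearrange: m² - 21m + 104 = 0.
Solving gives m = 13 or m = 8.
Check each candidate in the original equation:
  m = 13: √(16) = 4, while -m + 9 = -4 — extraneous.
  m = 8: √(1) = 1, while -m + 9 = 1 — valid.

m = 8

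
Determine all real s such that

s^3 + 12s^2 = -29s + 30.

s = -7.772 or s = -5 or s = 0.772

Rearrange: s^3 + 12s^2 + 29s - 30 = 0.
Possible rational roots are divisors of -30. Testing s = -5 gives 0, so (s + 5) is a factor.
Divide: s^3 + 12s^2 + 29s - 30 = (s + 5)(s^2 + 7s - 6).
Apply the quadratic formula to s^2 + 7s - 6 = 0: s = (-7 +/- sqrt(73))/2, i.e. s ~= 0.772 or s ~= -7.772.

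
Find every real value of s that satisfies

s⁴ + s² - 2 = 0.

Let u = s². The equation becomes u² + u - 2 = 0.
Factor: (u - 1)(u + 2) = 0, so u = 1 or u = -2.
s² = 1 gives s = ±1.
s² = -2 < 0 has no real solution.

s = -1 or s = 1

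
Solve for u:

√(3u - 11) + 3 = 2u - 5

u = 5

Isolate the radical: √(3u - 11) = 2u - 8.
Square both sides: 3u - 11 = (2u - 8)².
Expand and rearrange: 4u² - 35u + 75 = 0.
Solving gives u = 5 or u = 3.75.
Check each candidate in the original equation:
  u = 5: √(4) = 2, while 2u - 8 = 2 — valid.
  u = 3.75: √(0.25) = 0.5, while 2u - 8 = -0.5 — extraneous.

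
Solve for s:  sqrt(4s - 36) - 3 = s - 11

s = 10

Isolate the radical: sqrt(4s - 36) = s - 8.
Square both sides: 4s - 36 = (s - 8)^2.
Expand and rearrange: s^2 - 20s + 100 = 0.
This gives the repeated root s = 10.
Check in the original equation:
  s = 10: sqrt(4) = 2, while s - 8 = 2 — valid.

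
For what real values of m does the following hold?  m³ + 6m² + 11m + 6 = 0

m = -3 or m = -2 or m = -1

Possible rational roots are divisors of 6. Testing m = -2 gives 0, so (m + 2) is a factor.
Divide: m³ + 6m² + 11m + 6 = (m + 2)(m² + 4m + 3).
Factor the quadratic: m = -1 or m = -3.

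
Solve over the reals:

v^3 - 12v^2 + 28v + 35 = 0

v = -0.8875 or v = 5 or v = 7.8875

Possible rational roots are divisors of 35. Testing v = 5 gives 0, so (v - 5) is a factor.
Divide: v^3 - 12v^2 + 28v + 35 = (v - 5)(v^2 - 7v - 7).
Apply the quadratic formula to v^2 - 7v - 7 = 0: v = (7 +/- sqrt(77))/2, i.e. v ~= 7.8875 or v ~= -0.8875.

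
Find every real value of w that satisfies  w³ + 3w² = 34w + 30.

Rearrange: w³ + 3w² - 34w - 30 = 0.
Possible rational roots are divisors of -30. Testing w = 5 gives 0, so (w - 5) is a factor.
Divide: w³ + 3w² - 34w - 30 = (w - 5)(w² + 8w + 6).
Apply the quadratic formula to w² + 8w + 6 = 0: w = (-8 ± √40)/2, i.e. w ≈ -0.8377 or w ≈ -7.1623.

w = -7.1623 or w = -0.8377 or w = 5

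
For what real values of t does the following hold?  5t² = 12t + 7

Rearrange to standard form: 5t² - 12t - 7 = 0.
Discriminant: (-12)² − 4·5·(-7) = 284.
Quadratic formula: t = (12 ± √284) / 10.
So t = 6/5 + √(71)/5 ≈ 2.8852 or t = 6/5 - √(71)/5 ≈ -0.4852.

t = -0.4852 or t = 2.8852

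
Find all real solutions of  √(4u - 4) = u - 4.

Square both sides: 4u - 4 = (u - 4)².
Expand and rearrange: u² - 12u + 20 = 0.
Solving gives u = 10 or u = 2.
Check each candidate in the original equation:
  u = 10: √(36) = 6, while u - 4 = 6 — valid.
  u = 2: √(4) = 2, while u - 4 = -2 — extraneous.

u = 10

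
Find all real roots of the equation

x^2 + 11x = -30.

x = -6 or x = -5

Bring every term to one side: x^2 + 11x + 30 = 0.
Factor: (x + 6)(x + 5) = 0.
So x = -6 or x = -5.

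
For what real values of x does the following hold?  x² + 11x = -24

x = -8 or x = -3

Bring every term to one side: x² + 11x + 24 = 0.
Factor: (x + 8)(x + 3) = 0.
So x = -8 or x = -3.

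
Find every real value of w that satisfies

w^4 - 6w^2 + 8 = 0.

w = -2 or w = -1.4142 or w = 1.4142 or w = 2

Let u = w^2. The equation becomes u^2 - 6u + 8 = 0.
Factor: (u - 2)(u - 4) = 0, so u = 2 or u = 4.
w^2 = 2 gives w = +/-sqrt(2) ~= +/-1.4142.
w^2 = 4 gives w = +/-2.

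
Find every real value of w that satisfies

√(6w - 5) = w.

w = 1 or w = 5

Square both sides: 6w - 5 = (w)².
Expand and rearrange: w² - 6w + 5 = 0.
Solving gives w = 5 or w = 1.
Check each candidate in the original equation:
  w = 5: √(25) = 5, while w = 5 — valid.
  w = 1: √(1) = 1, while w = 1 — valid.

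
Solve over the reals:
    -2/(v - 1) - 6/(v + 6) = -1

Multiply both sides by (v - 1)(v + 6):
-2(v + 6) - 6(v - 1) = -(v - 1)(v + 6).
Expand and collect terms: -v² + 3v + 12 = 0.
By the quadratic formula, v = (-3 ± √57) / -2, so v ≈ -2.2749 or v ≈ 5.2749.
Neither value makes a denominator zero (v ≠ 1, v ≠ -6), so both are valid.

v = -2.2749 or v = 5.2749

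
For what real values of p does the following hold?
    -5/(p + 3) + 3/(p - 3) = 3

p = -4.4699 or p = 3.8032

Multiply both sides by (p + 3)(p - 3):
-5(p - 3) + 3(p + 3) = 3(p + 3)(p - 3).
Expand and collect terms: 3p² + 2p - 51 = 0.
By the quadratic formula, p = (-2 ± √616) / 6, so p ≈ 3.8032 or p ≈ -4.4699.
Neither value makes a denominator zero (p ≠ -3, p ≠ 3), so both are valid.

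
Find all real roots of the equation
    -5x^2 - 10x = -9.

x = -2.6733 or x = 0.6733

Rearrange to standard form: -5x^2 - 10x + 9 = 0.
Discriminant: (-10)^2 - 4*(-5)*9 = 280.
Quadratic formula: x = (10 +/- sqrt(280)) / (-10).
So x = -sqrt(70)/5 - 1 ~= -2.6733 or x = -1 + sqrt(70)/5 ~= 0.6733.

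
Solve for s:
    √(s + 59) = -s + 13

Square both sides: s + 59 = (-s + 13)².
Expand and rearrange: s² - 27s + 110 = 0.
Solving gives s = 22 or s = 5.
Check each candidate in the original equation:
  s = 22: √(81) = 9, while -s + 13 = -9 — extraneous.
  s = 5: √(64) = 8, while -s + 13 = 8 — valid.

s = 5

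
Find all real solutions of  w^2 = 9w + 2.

w = -0.217 or w = 9.217

Rearrange to standard form: w^2 - 9w - 2 = 0.
Discriminant: (-9)^2 - 4*1*(-2) = 89.
Quadratic formula: w = (9 +/- sqrt(89)) / 2.
So w = 9/2 + sqrt(89)/2 ~= 9.217 or w = 9/2 - sqrt(89)/2 ~= -0.217.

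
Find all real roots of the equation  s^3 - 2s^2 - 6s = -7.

s = -2.1926 or s = 1 or s = 3.1926

Rearrange: s^3 - 2s^2 - 6s + 7 = 0.
Possible rational roots are divisors of 7. Testing s = 1 gives 0, so (s - 1) is a factor.
Divide: s^3 - 2s^2 - 6s + 7 = (s - 1)(s^2 - s - 7).
Apply the quadratic formula to s^2 - s - 7 = 0: s = (1 +/- sqrt(29))/2, i.e. s ~= 3.1926 or s ~= -2.1926.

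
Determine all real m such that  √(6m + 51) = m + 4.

Square both sides: 6m + 51 = (m + 4)².
Expand and rearrange: m² + 2m - 35 = 0.
Solving gives m = 5 or m = -7.
Check each candidate in the original equation:
  m = 5: √(81) = 9, while m + 4 = 9 — valid.
  m = -7: √(9) = 3, while m + 4 = -3 — extraneous.

m = 5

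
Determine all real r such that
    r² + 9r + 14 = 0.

Factor: (r + 7)(r + 2) = 0.
So r = -7 or r = -2.

r = -7 or r = -2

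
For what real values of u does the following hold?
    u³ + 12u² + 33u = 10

u = -7.2749 or u = -5 or u = 0.2749

Rearrange: u³ + 12u² + 33u - 10 = 0.
Possible rational roots are divisors of -10. Testing u = -5 gives 0, so (u + 5) is a factor.
Divide: u³ + 12u² + 33u - 10 = (u + 5)(u² + 7u - 2).
Apply the quadratic formula to u² + 7u - 2 = 0: u = (-7 ± √57)/2, i.e. u ≈ 0.2749 or u ≈ -7.2749.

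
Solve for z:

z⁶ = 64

z = -2 or z = 2

Let u = z³. The equation becomes u² - 64 = 0.
Factor: (u + 8)(u - 8) = 0, so u = -8 or u = 8.
z³ = -8 gives z = -2.
z³ = 8 gives z = 2.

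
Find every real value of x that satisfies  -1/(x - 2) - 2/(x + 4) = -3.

Multiply both sides by (x - 2)(x + 4):
-(x + 4) - 2(x - 2) = -3(x - 2)(x + 4).
Expand and collect terms: -3x² - 3x + 24 = 0.
By the quadratic formula, x = (3 ± √297) / -6, so x ≈ -3.3723 or x ≈ 2.3723.
Neither value makes a denominator zero (x ≠ 2, x ≠ -4), so both are valid.

x = -3.3723 or x = 2.3723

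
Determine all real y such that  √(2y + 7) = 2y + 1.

Square both sides: 2y + 7 = (2y + 1)².
Expand and rearrange: 4y² + 2y - 6 = 0.
Solving gives y = 1 or y = -1.5.
Check each candidate in the original equation:
  y = 1: √(9) = 3, while 2y + 1 = 3 — valid.
  y = -1.5: √(4) = 2, while 2y + 1 = -2 — extraneous.

y = 1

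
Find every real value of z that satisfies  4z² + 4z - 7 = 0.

z = -1.9142 or z = 0.9142

Discriminant: (4)² − 4·4·(-7) = 128.
Quadratic formula: z = (-4 ± √128) / 8.
So z = -1/2 + √(2) ≈ 0.9142 or z = -√(2) - 1/2 ≈ -1.9142.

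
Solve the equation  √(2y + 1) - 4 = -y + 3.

y = 4

Isolate the radical: √(2y + 1) = -y + 7.
Square both sides: 2y + 1 = (-y + 7)².
Expand and rearrange: y² - 16y + 48 = 0.
Solving gives y = 12 or y = 4.
Check each candidate in the original equation:
  y = 12: √(25) = 5, while -y + 7 = -5 — extraneous.
  y = 4: √(9) = 3, while -y + 7 = 3 — valid.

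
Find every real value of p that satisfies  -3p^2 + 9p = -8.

p = -0.7174 or p = 3.7174

Rearrange to standard form: -3p^2 + 9p + 8 = 0.
Discriminant: (9)^2 - 4*(-3)*8 = 177.
Quadratic formula: p = (-9 +/- sqrt(177)) / (-6).
So p = 3/2 - sqrt(177)/6 ~= -0.7174 or p = 3/2 + sqrt(177)/6 ~= 3.7174.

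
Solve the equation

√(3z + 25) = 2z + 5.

Square both sides: 3z + 25 = (2z + 5)².
Expand and rearrange: 4z² + 17z = 0.
Solving gives z = 0 or z = -4.25.
Check each candidate in the original equation:
  z = 0: √(25) = 5, while 2z + 5 = 5 — valid.
  z = -4.25: √(12.25) = 3.5, while 2z + 5 = -3.5 — extraneous.

z = 0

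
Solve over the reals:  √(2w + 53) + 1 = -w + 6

Isolate the radical: √(2w + 53) = -w + 5.
Square both sides: 2w + 53 = (-w + 5)².
Expand and rearrange: w² - 12w - 28 = 0.
Solving gives w = 14 or w = -2.
Check each candidate in the original equation:
  w = 14: √(81) = 9, while -w + 5 = -9 — extraneous.
  w = -2: √(49) = 7, while -w + 5 = 7 — valid.

w = -2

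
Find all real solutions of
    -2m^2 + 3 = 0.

m = -1.2247 or m = 1.2247

Discriminant: (0)^2 - 4*(-2)*3 = 24.
Quadratic formula: m = (0 +/- sqrt(24)) / (-4).
So m = -sqrt(6)/2 ~= -1.2247 or m = sqrt(6)/2 ~= 1.2247.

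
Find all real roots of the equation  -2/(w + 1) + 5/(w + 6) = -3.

Multiply both sides by (w + 1)(w + 6):
-2(w + 6) + 5(w + 1) = -3(w + 1)(w + 6).
Expand and collect terms: -3w² - 24w - 11 = 0.
By the quadratic formula, w = (24 ± √444) / -6, so w ≈ -7.5119 or w ≈ -0.4881.
Neither value makes a denominator zero (w ≠ -1, w ≠ -6), so both are valid.

w = -7.5119 or w = -0.4881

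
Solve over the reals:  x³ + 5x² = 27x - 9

x = -8.3589 or x = 0.3589 or x = 3

Rearrange: x³ + 5x² - 27x + 9 = 0.
Possible rational roots are divisors of 9. Testing x = 3 gives 0, so (x - 3) is a factor.
Divide: x³ + 5x² - 27x + 9 = (x - 3)(x² + 8x - 3).
Apply the quadratic formula to x² + 8x - 3 = 0: x = (-8 ± √76)/2, i.e. x ≈ 0.3589 or x ≈ -8.3589.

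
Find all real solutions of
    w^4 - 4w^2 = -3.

w = -1.7321 or w = -1 or w = 1 or w = 1.7321

Let u = w^2. The equation becomes u^2 - 4u + 3 = 0.
Factor: (u - 1)(u - 3) = 0, so u = 1 or u = 3.
w^2 = 1 gives w = +/-1.
w^2 = 3 gives w = +/-sqrt(3) ~= +/-1.7321.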